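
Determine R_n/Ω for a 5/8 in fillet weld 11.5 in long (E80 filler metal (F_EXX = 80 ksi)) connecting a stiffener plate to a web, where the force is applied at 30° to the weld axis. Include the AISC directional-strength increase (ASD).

R_n/Ω ≈ 144 kips

t_e = 0.707 × 0.625 = 0.4419 in; A_we = 0.4419 × 11.5 = 5.082 in².
Directional factor: 1.0 + 0.5 sin^1.5(30°) = 1.177.
F_nw = 0.6 × 80 × 1.177 = 56.49 ksi.
R_n/Ω = (56.49 × 5.082) / 2.0 = 143.5 kips.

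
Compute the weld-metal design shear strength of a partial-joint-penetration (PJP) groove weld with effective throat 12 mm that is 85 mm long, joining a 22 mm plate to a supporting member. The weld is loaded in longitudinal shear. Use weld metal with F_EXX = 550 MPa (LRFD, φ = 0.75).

φR_n ≈ 252 kN

Effective throat (given) t_e = 12 mm.
A_we = 12 × 85 = 1020 mm².
F_nw = 0.6 F_EXX = 330 MPa.
φR_n = 0.75 × 330 × 1020 × 10⁻³ = 252.5 kN.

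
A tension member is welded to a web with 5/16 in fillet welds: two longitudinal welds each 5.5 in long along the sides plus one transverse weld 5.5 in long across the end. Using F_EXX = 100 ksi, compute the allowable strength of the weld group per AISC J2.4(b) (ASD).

t_e = 0.707 × 0.3125 = 0.2209 in.
R_nwl = 0.6 × 100 × 0.2209 × 11 = 145.8 kips (longitudinal, 2 welds).
R_nwt = 0.6 × 100 × 0.2209 × 5.5 = 72.91 kips (transverse, base value).
(i) R_nwl + R_nwt = 218.7 kips; (ii) 0.85 R_nwl + 1.5 R_nwt = 233.3 kips.
R_n = max = 233.3 kips [governs: (ii)]; R_n/Ω = 116.7 kips.

R_n/Ω ≈ 117 kips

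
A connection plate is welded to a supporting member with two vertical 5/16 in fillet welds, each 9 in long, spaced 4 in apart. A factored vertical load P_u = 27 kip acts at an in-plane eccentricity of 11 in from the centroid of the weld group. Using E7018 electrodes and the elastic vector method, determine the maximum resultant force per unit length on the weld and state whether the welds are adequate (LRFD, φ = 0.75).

f_max ≈ 8.28 kip/in; NOT adequate

E70XX → F_EXX = 70 ksi.
Total weld length L_w = 18 in. Treat welds as unit-width lines.
Polar moment about centroid: J = 2[d³/12 + d(b/2)²] = 2[9³/12 + 9×2²] = 193.5 in³.
Direct shear f_v = P/L_w = 27 / 18 = 1.5 kip/in (vertical).
Torsion M = P·e = 27 × 11 = 297 kip·in.
Critical point at (x, y) = (2, 4.5) from centroid. f_tx = M·y/J = 6.907 kip/in; f_ty = M·x/J = 3.07 kip/in.
Resultant f_max = √[f_tx² + (f_v + f_ty)²] = √[6.907² + (1.5 + 3.07)²] = 8.282 kip/in.
Capacity per unit length: φr_n = 0.75 × 0.6 × 70 × (0.707 × 0.3125) = 6.96 kip/in.
8.282 > 6.96 → NOT adequate.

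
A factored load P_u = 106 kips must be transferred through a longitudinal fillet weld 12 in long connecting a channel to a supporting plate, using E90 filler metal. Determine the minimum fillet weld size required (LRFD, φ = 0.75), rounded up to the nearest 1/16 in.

E90XX → F_EXX = 90 ksi.
Total weld length L = 12 in.
Required throat t_e = P_u / (φ × 0.6 F_EXX × L) = 106 / (0.75 × 0.6 × 90 × 12) = 0.2181 in.
Required leg w = t_e / 0.707 = 0.3085 in → use 5/16 in.

w = 5/16 in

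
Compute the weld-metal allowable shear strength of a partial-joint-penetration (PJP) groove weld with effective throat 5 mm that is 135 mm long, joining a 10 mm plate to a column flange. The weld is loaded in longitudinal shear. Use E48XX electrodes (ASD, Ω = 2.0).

R_n/Ω ≈ 97.2 kN

E48XX → F_EXX = 480 MPa.
Effective throat (given) t_e = 5 mm.
A_we = 5 × 135 = 675 mm².
F_nw = 0.6 F_EXX = 288 MPa.
R_n/Ω = (288 × 675) / 2.0 × 10⁻³ = 97.2 kN.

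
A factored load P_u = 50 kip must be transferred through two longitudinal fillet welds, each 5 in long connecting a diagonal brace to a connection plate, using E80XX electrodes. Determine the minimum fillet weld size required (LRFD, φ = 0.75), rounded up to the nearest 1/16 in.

E80XX → F_EXX = 80 ksi.
Total weld length L = 10 in.
Required throat t_e = P_u / (φ × 0.6 F_EXX × L) = 50 / (0.75 × 0.6 × 80 × 10) = 0.1389 in.
Required leg w = t_e / 0.707 = 0.1964 in → use 1/4 in.

w = 1/4 in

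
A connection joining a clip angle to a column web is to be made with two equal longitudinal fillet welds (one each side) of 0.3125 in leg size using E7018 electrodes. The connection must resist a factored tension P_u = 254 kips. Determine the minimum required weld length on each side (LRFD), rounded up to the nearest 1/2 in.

E70XX → F_EXX = 70 ksi.
Throat t_e = 0.707 × 0.3125 = 0.2209 in.
φr_n = 0.75 × 0.6 × 70 × 0.2209 = 6.96 kips/in.
L_req = P_u / φr_n = 254 / 6.96 = 36.5 in total.
Per side: 36.5 / 2 = 18.25 in.
Round up → use L = 18.5 in on each side.

L = 18.5 in on each side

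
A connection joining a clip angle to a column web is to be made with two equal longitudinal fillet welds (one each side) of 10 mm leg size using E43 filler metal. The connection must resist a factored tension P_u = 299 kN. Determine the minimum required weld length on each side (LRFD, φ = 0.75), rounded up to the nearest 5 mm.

L = 110 mm on each side

E43XX → F_EXX = 430 MPa.
Throat t_e = 0.707 × 10 = 7.07 mm.
φr_n = 0.75 × 0.6 × 430 × 7.07 × 10⁻³ = 1.368 kN/mm.
L_req = P_u / φr_n = 299 / 1.368 = 218.6 mm total.
Per side: 218.6 / 2 = 109.3 mm.
Round up → use L = 110 mm on each side.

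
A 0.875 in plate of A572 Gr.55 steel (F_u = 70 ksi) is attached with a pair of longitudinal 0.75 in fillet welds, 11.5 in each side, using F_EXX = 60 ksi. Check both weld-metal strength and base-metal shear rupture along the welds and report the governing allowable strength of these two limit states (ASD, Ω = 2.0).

t_e = 0.707 × 0.75 = 0.5302 in; L = 23 in.
Weld metal: R_n/Ω = (1/2.0) × 0.6 × 60 × 0.5302 × 23 = 219.5 kip.
Base metal (shear rupture): R_n/Ω = (1/2.0) × 0.6 × 70 × 0.875 × 23 = 422.6 kip.
Governing: weld metal.

R_n/Ω ≈ 220 kip (weld metal governs)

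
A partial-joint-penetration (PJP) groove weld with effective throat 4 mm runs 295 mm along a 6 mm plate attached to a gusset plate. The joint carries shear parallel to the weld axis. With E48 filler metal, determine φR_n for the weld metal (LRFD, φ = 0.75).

φR_n ≈ 255 kN

E48XX → F_EXX = 480 MPa.
Effective throat (given) t_e = 4 mm.
A_we = 4 × 295 = 1180 mm².
F_nw = 0.6 F_EXX = 288 MPa.
φR_n = 0.75 × 288 × 1180 × 10⁻³ = 254.9 kN.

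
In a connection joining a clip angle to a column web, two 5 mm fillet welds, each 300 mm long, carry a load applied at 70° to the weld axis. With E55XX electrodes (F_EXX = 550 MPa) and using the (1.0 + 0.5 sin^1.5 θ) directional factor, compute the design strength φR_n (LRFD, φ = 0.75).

φR_n ≈ 764 kN

t_e = 0.707 × 5 = 3.535 mm; A_we = 3.535 × 600 = 2121 mm².
Directional factor: 1.0 + 0.5 sin^1.5(70°) = 1.455.
F_nw = 0.6 × 550 × 1.455 = 480.3 MPa.
φR_n = 0.75 × 480.3 × 2121 × 10⁻³ = 764 kN.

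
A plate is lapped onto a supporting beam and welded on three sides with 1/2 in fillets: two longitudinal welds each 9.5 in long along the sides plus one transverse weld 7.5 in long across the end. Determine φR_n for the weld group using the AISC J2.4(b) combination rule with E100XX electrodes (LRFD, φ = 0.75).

φR_n ≈ 436 kip

E100XX → F_EXX = 100 ksi.
t_e = 0.707 × 0.5 = 0.3535 in.
R_nwl = 0.6 × 100 × 0.3535 × 19 = 403 kip (longitudinal, 2 welds).
R_nwt = 0.6 × 100 × 0.3535 × 7.5 = 159.1 kip (transverse, base value).
(i) R_nwl + R_nwt = 562.1 kip; (ii) 0.85 R_nwl + 1.5 R_nwt = 581.2 kip.
R_n = max = 581.2 kip [governs: (ii)]; φR_n = 435.9 kip.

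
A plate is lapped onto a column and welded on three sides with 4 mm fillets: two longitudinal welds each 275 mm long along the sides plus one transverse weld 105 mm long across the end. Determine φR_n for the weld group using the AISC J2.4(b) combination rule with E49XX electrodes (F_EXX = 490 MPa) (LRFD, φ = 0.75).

t_e = 0.707 × 4 = 2.828 mm.
R_nwl = 0.6 × 490 × 2.828 × 550 × 10⁻³ = 457.3 kN (longitudinal, 2 welds).
R_nwt = 0.6 × 490 × 2.828 × 105 × 10⁻³ = 87.3 kN (transverse, base value).
(i) R_nwl + R_nwt = 544.6 kN; (ii) 0.85 R_nwl + 1.5 R_nwt = 519.6 kN.
R_n = max = 544.6 kN [governs: (i)]; φR_n = 408.4 kN.

φR_n ≈ 408 kN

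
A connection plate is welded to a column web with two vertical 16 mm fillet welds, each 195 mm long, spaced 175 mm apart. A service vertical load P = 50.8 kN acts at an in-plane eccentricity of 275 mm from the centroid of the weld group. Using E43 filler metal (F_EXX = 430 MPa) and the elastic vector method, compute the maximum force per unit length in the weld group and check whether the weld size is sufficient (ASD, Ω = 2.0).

Total weld length L_w = 390 mm. Treat welds as unit-width lines.
Polar moment about centroid: J = 2[d³/12 + d(b/2)²] = 2[195³/12 + 195×87.5²] = 4222000 mm³.
Direct shear f_v = P/L_w = 50.8×10³ / 390 = 130.3 N/mm (vertical).
Torsion M = P·e = 50.8×10³ × 275 = 13970000 N·mm.
Critical point at (x, y) = (87.5, 97.5) from centroid. f_tx = M·y/J = 322.6 N/mm; f_ty = M·x/J = 289.5 N/mm.
Resultant f_max = √[f_tx² + (f_v + f_ty)²] = √[322.6² + (130.3 + 289.5)²] = 529.5 N/mm.
Capacity per unit length: r_n/Ω = (1/2.0) × 0.6 × 430 × (0.707 × 16) = 1459 N/mm.
529.5 ≤ 1459 → adequate.

f_max ≈ 529 N/mm; adequate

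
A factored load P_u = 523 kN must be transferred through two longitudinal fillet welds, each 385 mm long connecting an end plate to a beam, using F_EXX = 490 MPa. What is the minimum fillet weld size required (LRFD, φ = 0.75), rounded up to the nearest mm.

w = 5 mm

Total weld length L = 770 mm.
Required throat t_e = P_u / (φ × 0.6 F_EXX × L) = 523 / (0.75 × 0.6 × 490 × 770 × 10⁻³) = 3.08 mm.
Required leg w = t_e / 0.707 = 4.357 mm → use 5 mm.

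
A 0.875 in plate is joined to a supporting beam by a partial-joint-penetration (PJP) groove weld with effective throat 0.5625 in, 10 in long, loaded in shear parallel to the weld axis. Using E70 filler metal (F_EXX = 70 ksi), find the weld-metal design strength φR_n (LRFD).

Effective throat (given) t_e = 0.5625 in.
A_we = 0.5625 × 10 = 5.625 in².
F_nw = 0.6 F_EXX = 42 ksi.
φR_n = 0.75 × 42 × 5.625 = 177.2 kip.

φR_n ≈ 177 kip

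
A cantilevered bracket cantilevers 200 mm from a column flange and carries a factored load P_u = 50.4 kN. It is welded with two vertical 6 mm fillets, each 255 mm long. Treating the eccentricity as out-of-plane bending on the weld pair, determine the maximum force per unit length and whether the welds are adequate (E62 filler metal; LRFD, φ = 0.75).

E62XX → F_EXX = 620 MPa.
L_w = 2 × 255 = 510 mm; section modulus (unit throat) S = 2 × L²/6 = 21680 mm².
Direct shear f_v = P/L_w = 50.4×10³/510 = 98.82 N/mm.
Moment M = P × e = 50.4×10³ × 200 = 10080000 N·mm; bending f_b = M/S = 465.1 N/mm.
f_max = √(f_v² + f_b²) = √(98.82² + 465.1²) = 475.4 N/mm.
φr_n = 0.75 × 0.6 × 620 × (0.707 × 6) = 1184 N/mm → adequate.

f_max ≈ 475 N/mm; adequate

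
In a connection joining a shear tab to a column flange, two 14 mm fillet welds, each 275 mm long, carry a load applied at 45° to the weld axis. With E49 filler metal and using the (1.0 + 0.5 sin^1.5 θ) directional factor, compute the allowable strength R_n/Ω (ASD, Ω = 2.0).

R_n/Ω ≈ 1040 kN

E49XX → F_EXX = 490 MPa.
t_e = 0.707 × 14 = 9.898 mm; A_we = 9.898 × 550 = 5444 mm².
Directional factor: 1.0 + 0.5 sin^1.5(45°) = 1.297.
F_nw = 0.6 × 490 × 1.297 = 381.4 MPa.
R_n/Ω = (381.4 × 5444) / 2.0 × 10⁻³ = 1038 kN.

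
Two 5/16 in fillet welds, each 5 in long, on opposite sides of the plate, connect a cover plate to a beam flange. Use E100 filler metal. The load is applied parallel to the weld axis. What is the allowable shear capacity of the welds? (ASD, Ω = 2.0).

R_n/Ω ≈ 66.3 kip

E100XX → F_EXX = 100 ksi.
Effective throat t_e = 0.707 × 0.3125 = 0.2209 in.
Total length L = 10 in; A_we = 0.2209 × 10 = 2.209 in².
F_nw = 0.6 F_EXX = 0.6 × 100 = 60 ksi.
R_n = 60 × 2.209 = 132.6 kip; R_n/Ω = 132.6/2.0 = 66.28 kip.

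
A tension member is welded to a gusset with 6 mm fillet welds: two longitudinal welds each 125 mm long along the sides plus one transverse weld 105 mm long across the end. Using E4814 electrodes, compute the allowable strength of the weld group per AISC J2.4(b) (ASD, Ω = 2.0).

R_n/Ω ≈ 226 kN

E48XX → F_EXX = 480 MPa.
t_e = 0.707 × 6 = 4.242 mm.
R_nwl = 0.6 × 480 × 4.242 × 250 × 10⁻³ = 305.4 kN (longitudinal, 2 welds).
R_nwt = 0.6 × 480 × 4.242 × 105 × 10⁻³ = 128.3 kN (transverse, base value).
(i) R_nwl + R_nwt = 433.7 kN; (ii) 0.85 R_nwl + 1.5 R_nwt = 452 kN.
R_n = max = 452 kN [governs: (ii)]; R_n/Ω = 226 kN.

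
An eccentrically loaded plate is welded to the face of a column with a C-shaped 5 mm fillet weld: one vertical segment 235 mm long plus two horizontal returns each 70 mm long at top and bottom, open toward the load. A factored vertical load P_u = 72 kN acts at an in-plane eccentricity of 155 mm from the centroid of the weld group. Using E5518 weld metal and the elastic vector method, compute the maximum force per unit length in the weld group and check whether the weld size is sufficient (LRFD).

f_max ≈ 569 N/mm; adequate

E55XX → F_EXX = 550 MPa.
Total weld length L_w = 375 mm. Treat welds as unit-width lines.
Centroid: x̄ = 2×70×35 / 375 = 13.07 mm from the vertical weld.
Polar moment about centroid: J = I_x + I_y = [235³/12 + 2×70×117.5²] + [235×13.07² + 2(70³/12 + 70×21.93²)] = 3179000 mm³.
Direct shear f_v = P/L_w = 72×10³ / 375 = 192 N/mm (vertical).
Torsion M = P·e = 72×10³ × 155 = 11160000 N·mm.
Critical point at (x, y) = (56.93, 117.5) from centroid. f_tx = M·y/J = 412.5 N/mm; f_ty = M·x/J = 199.9 N/mm.
Resultant f_max = √[f_tx² + (f_v + f_ty)²] = √[412.5² + (192 + 199.9)²] = 569 N/mm.
Capacity per unit length: φr_n = 0.75 × 0.6 × 550 × (0.707 × 5) = 874.9 N/mm.
569 ≤ 874.9 → adequate.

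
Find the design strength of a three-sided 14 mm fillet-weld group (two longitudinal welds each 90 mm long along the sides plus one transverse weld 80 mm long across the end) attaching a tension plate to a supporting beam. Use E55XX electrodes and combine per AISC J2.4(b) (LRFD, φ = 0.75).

φR_n ≈ 669 kN

E55XX → F_EXX = 550 MPa.
t_e = 0.707 × 14 = 9.898 mm.
R_nwl = 0.6 × 550 × 9.898 × 180 × 10⁻³ = 587.9 kN (longitudinal, 2 welds).
R_nwt = 0.6 × 550 × 9.898 × 80 × 10⁻³ = 261.3 kN (transverse, base value).
(i) R_nwl + R_nwt = 849.2 kN; (ii) 0.85 R_nwl + 1.5 R_nwt = 891.7 kN.
R_n = max = 891.7 kN [governs: (ii)]; φR_n = 668.8 kN.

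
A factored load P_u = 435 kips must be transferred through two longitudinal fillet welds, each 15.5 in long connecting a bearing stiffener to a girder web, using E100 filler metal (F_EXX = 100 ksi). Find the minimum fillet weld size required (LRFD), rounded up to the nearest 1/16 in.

Total weld length L = 31 in.
Required throat t_e = P_u / (φ × 0.6 F_EXX × L) = 435 / (0.75 × 0.6 × 100 × 31) = 0.3118 in.
Required leg w = t_e / 0.707 = 0.4411 in → use 1/2 in.

w = 1/2 in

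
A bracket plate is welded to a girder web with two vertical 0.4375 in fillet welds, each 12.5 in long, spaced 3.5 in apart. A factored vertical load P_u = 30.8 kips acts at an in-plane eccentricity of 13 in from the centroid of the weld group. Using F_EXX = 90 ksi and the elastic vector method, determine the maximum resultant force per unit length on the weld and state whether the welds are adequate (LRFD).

f_max ≈ 6.9 kip/in; adequate

Total weld length L_w = 25 in. Treat welds as unit-width lines.
Polar moment about centroid: J = 2[d³/12 + d(b/2)²] = 2[12.5³/12 + 12.5×1.75²] = 402.1 in³.
Direct shear f_v = P/L_w = 30.8 / 25 = 1.232 kip/in (vertical).
Torsion M = P·e = 30.8 × 13 = 400.4 kip·in.
Critical point at (x, y) = (1.75, 6.25) from centroid. f_tx = M·y/J = 6.224 kip/in; f_ty = M·x/J = 1.743 kip/in.
Resultant f_max = √[f_tx² + (f_v + f_ty)²] = √[6.224² + (1.232 + 1.743)²] = 6.898 kip/in.
Capacity per unit length: φr_n = 0.75 × 0.6 × 90 × (0.707 × 0.4375) = 12.53 kip/in.
6.898 ≤ 12.53 → adequate.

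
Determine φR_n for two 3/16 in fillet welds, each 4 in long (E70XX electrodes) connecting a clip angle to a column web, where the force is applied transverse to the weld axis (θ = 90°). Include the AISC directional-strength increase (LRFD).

E70XX → F_EXX = 70 ksi.
t_e = 0.707 × 0.1875 = 0.1326 in; A_we = 0.1326 × 8 = 1.06 in².
Directional factor: 1.0 + 0.5 sin^1.5(90°) = 1.5.
F_nw = 0.6 × 70 × 1.5 = 63 ksi.
φR_n = 0.75 × 63 × 1.06 = 50.11 kips.

φR_n ≈ 50.1 kips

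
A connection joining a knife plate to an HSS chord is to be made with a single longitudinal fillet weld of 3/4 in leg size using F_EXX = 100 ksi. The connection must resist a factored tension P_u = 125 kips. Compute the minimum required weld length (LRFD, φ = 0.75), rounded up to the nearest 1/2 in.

Throat t_e = 0.707 × 0.75 = 0.5302 in.
φr_n = 0.75 × 0.6 × 100 × 0.5302 = 23.86 kips/in.
L_req = P_u / φr_n = 125 / 23.86 = 5.239 in total.
Round up → use L = 5.5 in.

L = 5.5 in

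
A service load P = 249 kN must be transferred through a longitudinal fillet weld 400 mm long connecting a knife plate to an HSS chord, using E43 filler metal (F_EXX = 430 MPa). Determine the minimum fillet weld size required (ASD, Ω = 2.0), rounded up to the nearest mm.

w = 7 mm

Total weld length L = 400 mm.
Required throat t_e = P × Ω / (0.6 F_EXX × L) = 249 × 2.0 / (0.6 × 430 × 400 × 10⁻³) = 4.826 mm.
Required leg w = t_e / 0.707 = 6.825 mm → use 7 mm.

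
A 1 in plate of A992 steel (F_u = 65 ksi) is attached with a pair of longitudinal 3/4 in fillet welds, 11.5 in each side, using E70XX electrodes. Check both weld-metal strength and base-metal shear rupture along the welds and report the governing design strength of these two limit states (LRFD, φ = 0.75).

φR_n ≈ 384 kips (weld metal governs)

E70XX → F_EXX = 70 ksi.
t_e = 0.707 × 0.75 = 0.5302 in; L = 23 in.
Weld metal: φR_n = 0.75 × 0.6 × 70 × 0.5302 × 23 = 384.2 kips.
Base metal (shear rupture): φR_n = 0.75 × 0.6 × 65 × 1 × 23 = 672.8 kips.
Governing: weld metal.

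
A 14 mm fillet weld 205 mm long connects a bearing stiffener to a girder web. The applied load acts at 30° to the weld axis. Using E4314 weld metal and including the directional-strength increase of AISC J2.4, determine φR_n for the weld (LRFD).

E43XX → F_EXX = 430 MPa.
t_e = 0.707 × 14 = 9.898 mm; A_we = 9.898 × 205 = 2029 mm².
Directional factor: 1.0 + 0.5 sin^1.5(30°) = 1.177.
F_nw = 0.6 × 430 × 1.177 = 303.6 MPa.
φR_n = 0.75 × 303.6 × 2029 × 10⁻³ = 462 kN.

φR_n ≈ 462 kN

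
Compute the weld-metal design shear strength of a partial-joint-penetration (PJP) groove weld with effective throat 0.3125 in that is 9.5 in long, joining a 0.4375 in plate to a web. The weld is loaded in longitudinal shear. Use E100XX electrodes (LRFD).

φR_n ≈ 134 kip

E100XX → F_EXX = 100 ksi.
Effective throat (given) t_e = 0.3125 in.
A_we = 0.3125 × 9.5 = 2.969 in².
F_nw = 0.6 F_EXX = 60 ksi.
φR_n = 0.75 × 60 × 2.969 = 133.6 kip.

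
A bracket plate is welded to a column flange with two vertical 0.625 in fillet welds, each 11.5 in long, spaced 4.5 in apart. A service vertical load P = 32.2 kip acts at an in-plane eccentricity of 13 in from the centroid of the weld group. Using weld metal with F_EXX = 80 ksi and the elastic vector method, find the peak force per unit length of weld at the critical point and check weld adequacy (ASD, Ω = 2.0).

Total weld length L_w = 23 in. Treat welds as unit-width lines.
Polar moment about centroid: J = 2[d³/12 + d(b/2)²] = 2[11.5³/12 + 11.5×2.25²] = 369.9 in³.
Direct shear f_v = P/L_w = 32.2 / 23 = 1.4 kip/in (vertical).
Torsion M = P·e = 32.2 × 13 = 418.6 kip·in.
Critical point at (x, y) = (2.25, 5.75) from centroid. f_tx = M·y/J = 6.507 kip/in; f_ty = M·x/J = 2.546 kip/in.
Resultant f_max = √[f_tx² + (f_v + f_ty)²] = √[6.507² + (1.4 + 2.546)²] = 7.61 kip/in.
Capacity per unit length: r_n/Ω = (1/2.0) × 0.6 × 80 × (0.707 × 0.625) = 10.6 kip/in.
7.61 ≤ 10.6 → adequate.

f_max ≈ 7.61 kip/in; adequate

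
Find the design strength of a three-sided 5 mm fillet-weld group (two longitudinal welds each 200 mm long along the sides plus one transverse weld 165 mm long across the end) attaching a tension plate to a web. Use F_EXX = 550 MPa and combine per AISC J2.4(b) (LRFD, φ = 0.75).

φR_n ≈ 514 kN

t_e = 0.707 × 5 = 3.535 mm.
R_nwl = 0.6 × 550 × 3.535 × 400 × 10⁻³ = 466.6 kN (longitudinal, 2 welds).
R_nwt = 0.6 × 550 × 3.535 × 165 × 10⁻³ = 192.5 kN (transverse, base value).
(i) R_nwl + R_nwt = 659.1 kN; (ii) 0.85 R_nwl + 1.5 R_nwt = 685.3 kN.
R_n = max = 685.3 kN [governs: (ii)]; φR_n = 514 kN.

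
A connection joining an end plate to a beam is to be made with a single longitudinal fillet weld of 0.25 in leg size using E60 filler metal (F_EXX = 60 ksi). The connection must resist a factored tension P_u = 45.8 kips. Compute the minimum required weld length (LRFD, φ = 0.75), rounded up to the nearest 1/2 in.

L = 10 in

Throat t_e = 0.707 × 0.25 = 0.1767 in.
φr_n = 0.75 × 0.6 × 60 × 0.1767 = 4.772 kips/in.
L_req = P_u / φr_n = 45.8 / 4.772 = 9.597 in total.
Round up → use L = 10 in.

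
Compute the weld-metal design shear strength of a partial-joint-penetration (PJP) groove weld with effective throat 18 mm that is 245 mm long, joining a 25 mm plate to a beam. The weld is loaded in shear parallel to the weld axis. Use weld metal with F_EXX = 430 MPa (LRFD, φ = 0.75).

φR_n ≈ 853 kN

Effective throat (given) t_e = 18 mm.
A_we = 18 × 245 = 4410 mm².
F_nw = 0.6 F_EXX = 258 MPa.
φR_n = 0.75 × 258 × 4410 × 10⁻³ = 853.3 kN.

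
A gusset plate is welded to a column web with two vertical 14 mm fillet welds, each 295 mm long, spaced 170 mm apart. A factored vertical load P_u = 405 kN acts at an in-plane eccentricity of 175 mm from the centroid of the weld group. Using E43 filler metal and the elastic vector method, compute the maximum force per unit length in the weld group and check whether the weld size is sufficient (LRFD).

E43XX → F_EXX = 430 MPa.
Total weld length L_w = 590 mm. Treat welds as unit-width lines.
Polar moment about centroid: J = 2[d³/12 + d(b/2)²] = 2[295³/12 + 295×85²] = 8541000 mm³.
Direct shear f_v = P/L_w = 405×10³ / 590 = 686.4 N/mm (vertical).
Torsion M = P·e = 405×10³ × 175 = 70875000 N·mm.
Critical point at (x, y) = (85, 147.5) from centroid. f_tx = M·y/J = 1224 N/mm; f_ty = M·x/J = 705.3 N/mm.
Resultant f_max = √[f_tx² + (f_v + f_ty)²] = √[1224² + (686.4 + 705.3)²] = 1853 N/mm.
Capacity per unit length: φr_n = 0.75 × 0.6 × 430 × (0.707 × 14) = 1915 N/mm.
1853 ≤ 1915 → adequate.

f_max ≈ 1850 N/mm; adequate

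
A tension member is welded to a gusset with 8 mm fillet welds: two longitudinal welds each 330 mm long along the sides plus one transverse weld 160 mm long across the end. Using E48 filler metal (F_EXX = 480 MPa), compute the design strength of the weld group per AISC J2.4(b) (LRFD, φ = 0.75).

t_e = 0.707 × 8 = 5.656 mm.
R_nwl = 0.6 × 480 × 5.656 × 660 × 10⁻³ = 1075 kN (longitudinal, 2 welds).
R_nwt = 0.6 × 480 × 5.656 × 160 × 10⁻³ = 260.6 kN (transverse, base value).
(i) R_nwl + R_nwt = 1336 kN; (ii) 0.85 R_nwl + 1.5 R_nwt = 1305 kN.
R_n = max = 1336 kN [governs: (i)]; φR_n = 1002 kN.

φR_n ≈ 1000 kN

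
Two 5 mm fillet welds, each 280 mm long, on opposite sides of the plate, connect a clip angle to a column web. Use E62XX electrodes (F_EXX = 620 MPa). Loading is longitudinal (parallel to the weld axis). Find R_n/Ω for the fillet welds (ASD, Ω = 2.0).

R_n/Ω ≈ 368 kN

Effective throat t_e = 0.707 × 5 = 3.535 mm.
Total length L = 560 mm; A_we = 3.535 × 560 = 1980 mm².
F_nw = 0.6 F_EXX = 0.6 × 620 = 372 MPa.
R_n = 372 × 1980 × 10⁻³ = 736.4 kN; R_n/Ω = 736.4/2.0 = 368.2 kN.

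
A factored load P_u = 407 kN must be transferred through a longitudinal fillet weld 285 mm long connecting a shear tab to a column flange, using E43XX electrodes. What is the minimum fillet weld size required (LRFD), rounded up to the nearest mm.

E43XX → F_EXX = 430 MPa.
Total weld length L = 285 mm.
Required throat t_e = P_u / (φ × 0.6 F_EXX × L) = 407 / (0.75 × 0.6 × 430 × 285 × 10⁻³) = 7.38 mm.
Required leg w = t_e / 0.707 = 10.44 mm → use 11 mm.

w = 11 mm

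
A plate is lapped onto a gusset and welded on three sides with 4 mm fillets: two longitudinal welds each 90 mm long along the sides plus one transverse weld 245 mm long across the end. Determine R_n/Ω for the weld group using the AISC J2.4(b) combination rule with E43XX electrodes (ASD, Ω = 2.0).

R_n/Ω ≈ 190 kN

E43XX → F_EXX = 430 MPa.
t_e = 0.707 × 4 = 2.828 mm.
R_nwl = 0.6 × 430 × 2.828 × 180 × 10⁻³ = 131.3 kN (longitudinal, 2 welds).
R_nwt = 0.6 × 430 × 2.828 × 245 × 10⁻³ = 178.8 kN (transverse, base value).
(i) R_nwl + R_nwt = 310.1 kN; (ii) 0.85 R_nwl + 1.5 R_nwt = 379.8 kN.
R_n = max = 379.8 kN [governs: (ii)]; R_n/Ω = 189.9 kN.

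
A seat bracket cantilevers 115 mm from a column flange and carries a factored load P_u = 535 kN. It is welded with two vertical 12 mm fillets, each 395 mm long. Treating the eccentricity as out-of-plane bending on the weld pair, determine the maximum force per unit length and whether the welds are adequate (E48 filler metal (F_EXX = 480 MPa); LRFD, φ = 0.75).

L_w = 2 × 395 = 790 mm; section modulus (unit throat) S = 2 × L²/6 = 52010 mm².
Direct shear f_v = P/L_w = 535×10³/790 = 677.2 N/mm.
Moment M = P × e = 535×10³ × 115 = 61525000 N·mm; bending f_b = M/S = 1183 N/mm.
f_max = √(f_v² + f_b²) = √(677.2² + 1183²) = 1363 N/mm.
φr_n = 0.75 × 0.6 × 480 × (0.707 × 12) = 1833 N/mm → adequate.

f_max ≈ 1360 N/mm; adequate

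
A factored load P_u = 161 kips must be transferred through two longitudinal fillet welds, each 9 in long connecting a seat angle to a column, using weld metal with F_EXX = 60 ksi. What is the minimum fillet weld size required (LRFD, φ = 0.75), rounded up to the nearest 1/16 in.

Total weld length L = 18 in.
Required throat t_e = P_u / (φ × 0.6 F_EXX × L) = 161 / (0.75 × 0.6 × 60 × 18) = 0.3313 in.
Required leg w = t_e / 0.707 = 0.4686 in → use 1/2 in.

w = 1/2 in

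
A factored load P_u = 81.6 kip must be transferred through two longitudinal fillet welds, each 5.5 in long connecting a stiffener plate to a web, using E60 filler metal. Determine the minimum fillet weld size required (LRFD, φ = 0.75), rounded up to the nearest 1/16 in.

E60XX → F_EXX = 60 ksi.
Total weld length L = 11 in.
Required throat t_e = P_u / (φ × 0.6 F_EXX × L) = 81.6 / (0.75 × 0.6 × 60 × 11) = 0.2747 in.
Required leg w = t_e / 0.707 = 0.3886 in → use 7/16 in.

w = 7/16 in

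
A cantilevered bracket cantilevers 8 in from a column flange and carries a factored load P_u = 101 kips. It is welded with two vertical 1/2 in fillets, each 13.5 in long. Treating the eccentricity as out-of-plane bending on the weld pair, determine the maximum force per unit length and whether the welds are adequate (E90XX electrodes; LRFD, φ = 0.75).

f_max ≈ 13.8 kip/in; adequate

E90XX → F_EXX = 90 ksi.
L_w = 2 × 13.5 = 27 in; section modulus (unit throat) S = 2 × L²/6 = 60.75 in².
Direct shear f_v = P/L_w = 101/27 = 3.741 kip/in.
Moment M = P × e = 101 × 8 = 808 kip·in; bending f_b = M/S = 13.3 kip/in.
f_max = √(f_v² + f_b²) = √(3.741² + 13.3²) = 13.82 kip/in.
φr_n = 0.75 × 0.6 × 90 × (0.707 × 0.5) = 14.32 kip/in → adequate.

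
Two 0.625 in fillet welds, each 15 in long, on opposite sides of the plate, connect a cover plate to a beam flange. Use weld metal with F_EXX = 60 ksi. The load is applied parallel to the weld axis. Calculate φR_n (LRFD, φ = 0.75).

φR_n ≈ 358 kip

Effective throat t_e = 0.707 × 0.625 = 0.4419 in.
Total length L = 30 in; A_we = 0.4419 × 30 = 13.26 in².
F_nw = 0.6 F_EXX = 0.6 × 60 = 36 ksi.
φR_n = 0.75 × 36 × 13.26 = 357.9 kip.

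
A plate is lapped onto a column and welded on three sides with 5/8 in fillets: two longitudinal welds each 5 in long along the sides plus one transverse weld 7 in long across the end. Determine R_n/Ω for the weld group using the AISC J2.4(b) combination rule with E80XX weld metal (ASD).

E80XX → F_EXX = 80 ksi.
t_e = 0.707 × 0.625 = 0.4419 in.
R_nwl = 0.6 × 80 × 0.4419 × 10 = 212.1 kip (longitudinal, 2 welds).
R_nwt = 0.6 × 80 × 0.4419 × 7 = 148.5 kip (transverse, base value).
(i) R_nwl + R_nwt = 360.6 kip; (ii) 0.85 R_nwl + 1.5 R_nwt = 403 kip.
R_n = max = 403 kip [governs: (ii)]; R_n/Ω = 201.5 kip.

R_n/Ω ≈ 201 kip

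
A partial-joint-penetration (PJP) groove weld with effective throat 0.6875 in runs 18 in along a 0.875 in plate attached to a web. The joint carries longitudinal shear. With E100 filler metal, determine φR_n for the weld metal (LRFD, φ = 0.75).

E100XX → F_EXX = 100 ksi.
Effective throat (given) t_e = 0.6875 in.
A_we = 0.6875 × 18 = 12.38 in².
F_nw = 0.6 F_EXX = 60 ksi.
φR_n = 0.75 × 60 × 12.38 = 556.9 kips.

φR_n ≈ 557 kips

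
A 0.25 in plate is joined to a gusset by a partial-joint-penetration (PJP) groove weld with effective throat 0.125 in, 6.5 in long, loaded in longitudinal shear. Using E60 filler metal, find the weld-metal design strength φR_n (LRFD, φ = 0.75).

φR_n ≈ 21.9 kip

E60XX → F_EXX = 60 ksi.
Effective throat (given) t_e = 0.125 in.
A_we = 0.125 × 6.5 = 0.8125 in².
F_nw = 0.6 F_EXX = 36 ksi.
φR_n = 0.75 × 36 × 0.8125 = 21.94 kip.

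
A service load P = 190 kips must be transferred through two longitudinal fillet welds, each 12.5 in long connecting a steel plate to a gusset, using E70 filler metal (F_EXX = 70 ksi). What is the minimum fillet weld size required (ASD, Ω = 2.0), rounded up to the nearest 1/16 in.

w = 9/16 in

Total weld length L = 25 in.
Required throat t_e = P × Ω / (0.6 F_EXX × L) = 190 × 2.0 / (0.6 × 70 × 25) = 0.3619 in.
Required leg w = t_e / 0.707 = 0.5119 in → use 9/16 in.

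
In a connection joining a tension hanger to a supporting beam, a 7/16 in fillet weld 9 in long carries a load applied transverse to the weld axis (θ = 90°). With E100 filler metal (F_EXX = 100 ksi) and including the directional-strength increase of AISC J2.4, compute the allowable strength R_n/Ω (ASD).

t_e = 0.707 × 0.4375 = 0.3093 in; A_we = 0.3093 × 9 = 2.784 in².
Directional factor: 1.0 + 0.5 sin^1.5(90°) = 1.5.
F_nw = 0.6 × 100 × 1.5 = 90 ksi.
R_n/Ω = (90 × 2.784) / 2.0 = 125.3 kip.

R_n/Ω ≈ 125 kip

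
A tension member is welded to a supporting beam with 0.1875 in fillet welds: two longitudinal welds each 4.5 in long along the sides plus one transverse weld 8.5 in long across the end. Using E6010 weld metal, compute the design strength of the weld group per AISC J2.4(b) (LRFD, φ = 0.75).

φR_n ≈ 73 kips

E60XX → F_EXX = 60 ksi.
t_e = 0.707 × 0.1875 = 0.1326 in.
R_nwl = 0.6 × 60 × 0.1326 × 9 = 42.95 kips (longitudinal, 2 welds).
R_nwt = 0.6 × 60 × 0.1326 × 8.5 = 40.56 kips (transverse, base value).
(i) R_nwl + R_nwt = 83.51 kips; (ii) 0.85 R_nwl + 1.5 R_nwt = 97.35 kips.
R_n = max = 97.35 kips [governs: (ii)]; φR_n = 73.02 kips.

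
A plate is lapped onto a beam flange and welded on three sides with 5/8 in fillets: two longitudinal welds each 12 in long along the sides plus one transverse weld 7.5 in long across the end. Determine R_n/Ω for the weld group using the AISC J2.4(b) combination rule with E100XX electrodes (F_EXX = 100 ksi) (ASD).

t_e = 0.707 × 0.625 = 0.4419 in.
R_nwl = 0.6 × 100 × 0.4419 × 24 = 636.3 kips (longitudinal, 2 welds).
R_nwt = 0.6 × 100 × 0.4419 × 7.5 = 198.8 kips (transverse, base value).
(i) R_nwl + R_nwt = 835.1 kips; (ii) 0.85 R_nwl + 1.5 R_nwt = 839.1 kips.
R_n = max = 839.1 kips [governs: (ii)]; R_n/Ω = 419.6 kips.

R_n/Ω ≈ 420 kips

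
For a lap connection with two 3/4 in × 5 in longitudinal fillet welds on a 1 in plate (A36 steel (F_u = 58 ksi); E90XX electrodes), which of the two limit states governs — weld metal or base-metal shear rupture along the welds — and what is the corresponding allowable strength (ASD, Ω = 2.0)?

R_n/Ω ≈ 143 kip (weld metal governs)

E90XX → F_EXX = 90 ksi.
t_e = 0.707 × 0.75 = 0.5302 in; L = 10 in.
Weld metal: R_n/Ω = (1/2.0) × 0.6 × 90 × 0.5302 × 10 = 143.2 kip.
Base metal (shear rupture): R_n/Ω = (1/2.0) × 0.6 × 58 × 1 × 10 = 174 kip.
Governing: weld metal.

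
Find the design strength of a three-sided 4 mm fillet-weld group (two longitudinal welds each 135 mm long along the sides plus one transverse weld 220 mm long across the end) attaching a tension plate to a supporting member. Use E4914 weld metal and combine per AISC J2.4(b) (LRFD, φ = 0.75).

E49XX → F_EXX = 490 MPa.
t_e = 0.707 × 4 = 2.828 mm.
R_nwl = 0.6 × 490 × 2.828 × 270 × 10⁻³ = 224.5 kN (longitudinal, 2 welds).
R_nwt = 0.6 × 490 × 2.828 × 220 × 10⁻³ = 182.9 kN (transverse, base value).
(i) R_nwl + R_nwt = 407.4 kN; (ii) 0.85 R_nwl + 1.5 R_nwt = 465.2 kN.
R_n = max = 465.2 kN [governs: (ii)]; φR_n = 348.9 kN.

φR_n ≈ 349 kN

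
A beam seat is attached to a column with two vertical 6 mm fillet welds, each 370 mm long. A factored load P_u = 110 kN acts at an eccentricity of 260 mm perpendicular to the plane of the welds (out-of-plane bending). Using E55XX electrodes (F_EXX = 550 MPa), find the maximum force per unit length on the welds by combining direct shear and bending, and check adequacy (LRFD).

f_max ≈ 644 N/mm; adequate

L_w = 2 × 370 = 740 mm; section modulus (unit throat) S = 2 × L²/6 = 45630 mm².
Direct shear f_v = P/L_w = 110×10³/740 = 148.6 N/mm.
Moment M = P × e = 110×10³ × 260 = 28600000 N·mm; bending f_b = M/S = 626.7 N/mm.
f_max = √(f_v² + f_b²) = √(148.6² + 626.7²) = 644.1 N/mm.
φr_n = 0.75 × 0.6 × 550 × (0.707 × 6) = 1050 N/mm → adequate.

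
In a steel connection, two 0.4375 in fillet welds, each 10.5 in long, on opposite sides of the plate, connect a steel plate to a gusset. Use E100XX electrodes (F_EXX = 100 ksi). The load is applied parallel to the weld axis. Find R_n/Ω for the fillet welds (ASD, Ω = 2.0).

Effective throat t_e = 0.707 × 0.4375 = 0.3093 in.
Total length L = 21 in; A_we = 0.3093 × 21 = 6.496 in².
F_nw = 0.6 F_EXX = 0.6 × 100 = 60 ksi.
R_n = 60 × 6.496 = 389.7 kips; R_n/Ω = 389.7/2.0 = 194.9 kips.

R_n/Ω ≈ 195 kips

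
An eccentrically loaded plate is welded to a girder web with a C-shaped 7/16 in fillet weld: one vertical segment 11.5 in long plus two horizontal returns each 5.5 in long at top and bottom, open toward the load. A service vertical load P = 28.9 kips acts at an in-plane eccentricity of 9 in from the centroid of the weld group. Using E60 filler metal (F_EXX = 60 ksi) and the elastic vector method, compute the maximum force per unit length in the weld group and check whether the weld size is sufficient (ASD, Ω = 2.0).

f_max ≈ 4.18 kip/in; adequate

Total weld length L_w = 22.5 in. Treat welds as unit-width lines.
Centroid: x̄ = 2×5.5×2.75 / 22.5 = 1.344 in from the vertical weld.
Polar moment about centroid: J = I_x + I_y = [11.5³/12 + 2×5.5×5.75²] + [11.5×1.344² + 2(5.5³/12 + 5.5×1.406²)] = 560.7 in³.
Direct shear f_v = P/L_w = 28.9 / 22.5 = 1.284 kip/in (vertical).
Torsion M = P·e = 28.9 × 9 = 260.1 kip·in.
Critical point at (x, y) = (4.156, 5.75) from centroid. f_tx = M·y/J = 2.667 kip/in; f_ty = M·x/J = 1.928 kip/in.
Resultant f_max = √[f_tx² + (f_v + f_ty)²] = √[2.667² + (1.284 + 1.928)²] = 4.175 kip/in.
Capacity per unit length: r_n/Ω = (1/2.0) × 0.6 × 60 × (0.707 × 0.4375) = 5.568 kip/in.
4.175 ≤ 5.568 → adequate.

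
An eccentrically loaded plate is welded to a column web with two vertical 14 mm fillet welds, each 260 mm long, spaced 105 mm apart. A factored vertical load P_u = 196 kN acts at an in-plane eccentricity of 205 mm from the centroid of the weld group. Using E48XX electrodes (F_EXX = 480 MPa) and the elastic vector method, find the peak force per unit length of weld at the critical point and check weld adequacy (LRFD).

f_max ≈ 1470 N/mm; adequate

Total weld length L_w = 520 mm. Treat welds as unit-width lines.
Polar moment about centroid: J = 2[d³/12 + d(b/2)²] = 2[260³/12 + 260×52.5²] = 4363000 mm³.
Direct shear f_v = P/L_w = 196×10³ / 520 = 376.9 N/mm (vertical).
Torsion M = P·e = 196×10³ × 205 = 40180000 N·mm.
Critical point at (x, y) = (52.5, 130) from centroid. f_tx = M·y/J = 1197 N/mm; f_ty = M·x/J = 483.5 N/mm.
Resultant f_max = √[f_tx² + (f_v + f_ty)²] = √[1197² + (376.9 + 483.5)²] = 1474 N/mm.
Capacity per unit length: φr_n = 0.75 × 0.6 × 480 × (0.707 × 14) = 2138 N/mm.
1474 ≤ 2138 → adequate.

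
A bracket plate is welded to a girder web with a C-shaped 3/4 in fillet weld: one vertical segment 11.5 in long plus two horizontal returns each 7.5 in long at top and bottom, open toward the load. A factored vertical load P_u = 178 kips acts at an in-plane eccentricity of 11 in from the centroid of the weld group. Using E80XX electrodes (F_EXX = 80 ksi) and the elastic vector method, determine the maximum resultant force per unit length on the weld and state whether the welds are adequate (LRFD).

f_max ≈ 24.7 kip/in; NOT adequate

Total weld length L_w = 26.5 in. Treat welds as unit-width lines.
Centroid: x̄ = 2×7.5×3.75 / 26.5 = 2.123 in from the vertical weld.
Polar moment about centroid: J = I_x + I_y = [11.5³/12 + 2×7.5×5.75²] + [11.5×2.123² + 2(7.5³/12 + 7.5×1.627²)] = 784.5 in³.
Direct shear f_v = P/L_w = 178 / 26.5 = 6.717 kip/in (vertical).
Torsion M = P·e = 178 × 11 = 1958 kip·in.
Critical point at (x, y) = (5.377, 5.75) from centroid. f_tx = M·y/J = 14.35 kip/in; f_ty = M·x/J = 13.42 kip/in.
Resultant f_max = √[f_tx² + (f_v + f_ty)²] = √[14.35² + (6.717 + 13.42)²] = 24.73 kip/in.
Capacity per unit length: φr_n = 0.75 × 0.6 × 80 × (0.707 × 0.75) = 19.09 kip/in.
24.73 > 19.09 → NOT adequate.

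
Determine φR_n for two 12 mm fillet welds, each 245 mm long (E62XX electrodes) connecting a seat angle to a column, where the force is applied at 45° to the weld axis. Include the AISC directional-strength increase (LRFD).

E62XX → F_EXX = 620 MPa.
t_e = 0.707 × 12 = 8.484 mm; A_we = 8.484 × 490 = 4157 mm².
Directional factor: 1.0 + 0.5 sin^1.5(45°) = 1.297.
F_nw = 0.6 × 620 × 1.297 = 482.6 MPa.
φR_n = 0.75 × 482.6 × 4157 × 10⁻³ = 1505 kN.

φR_n ≈ 1500 kN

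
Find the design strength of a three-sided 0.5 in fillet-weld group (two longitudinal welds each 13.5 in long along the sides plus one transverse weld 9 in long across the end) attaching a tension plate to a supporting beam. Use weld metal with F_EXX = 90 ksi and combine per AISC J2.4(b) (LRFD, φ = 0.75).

φR_n ≈ 522 kip

t_e = 0.707 × 0.5 = 0.3535 in.
R_nwl = 0.6 × 90 × 0.3535 × 27 = 515.4 kip (longitudinal, 2 welds).
R_nwt = 0.6 × 90 × 0.3535 × 9 = 171.8 kip (transverse, base value).
(i) R_nwl + R_nwt = 687.2 kip; (ii) 0.85 R_nwl + 1.5 R_nwt = 695.8 kip.
R_n = max = 695.8 kip [governs: (ii)]; φR_n = 521.8 kip.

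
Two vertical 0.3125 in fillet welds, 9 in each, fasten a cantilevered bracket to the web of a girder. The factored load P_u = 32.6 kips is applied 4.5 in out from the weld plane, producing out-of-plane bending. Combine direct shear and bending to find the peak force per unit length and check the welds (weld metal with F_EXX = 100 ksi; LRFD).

L_w = 2 × 9 = 18 in; section modulus (unit throat) S = 2 × L²/6 = 27 in².
Direct shear f_v = P/L_w = 32.6/18 = 1.811 kip/in.
Moment M = P × e = 32.6 × 4.5 = 146.7 kip·in; bending f_b = M/S = 5.433 kip/in.
f_max = √(f_v² + f_b²) = √(1.811² + 5.433²) = 5.727 kip/in.
φr_n = 0.75 × 0.6 × 100 × (0.707 × 0.3125) = 9.942 kip/in → adequate.

f_max ≈ 5.73 kip/in; adequate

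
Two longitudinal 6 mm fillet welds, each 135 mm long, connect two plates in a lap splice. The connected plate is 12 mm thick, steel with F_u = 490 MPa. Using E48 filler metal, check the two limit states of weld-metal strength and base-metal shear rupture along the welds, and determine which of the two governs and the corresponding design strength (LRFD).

E48XX → F_EXX = 480 MPa.
t_e = 0.707 × 6 = 4.242 mm; L = 270 mm.
Weld metal: φR_n = 0.75 × 0.6 × 480 × 4.242 × 270 × 10⁻³ = 247.4 kN.
Base metal (shear rupture): φR_n = 0.75 × 0.6 × 490 × 12 × 270 × 10⁻³ = 714.4 kN.
Governing: weld metal.

φR_n ≈ 247 kN (weld metal governs)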